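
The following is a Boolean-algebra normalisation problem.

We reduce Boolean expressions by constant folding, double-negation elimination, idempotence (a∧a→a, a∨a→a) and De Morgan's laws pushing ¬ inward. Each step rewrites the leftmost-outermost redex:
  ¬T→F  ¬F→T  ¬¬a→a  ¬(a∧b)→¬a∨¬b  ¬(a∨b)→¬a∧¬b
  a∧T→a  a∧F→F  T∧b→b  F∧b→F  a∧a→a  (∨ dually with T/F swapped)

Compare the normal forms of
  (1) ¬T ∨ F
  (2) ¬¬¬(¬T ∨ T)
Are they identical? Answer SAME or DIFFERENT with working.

Term A:
  start: ¬T ∨ F
  →1  ¬T
  →2  F

Term B:
  start: ¬¬¬(¬T ∨ T)
  →1  ¬(¬T ∨ T)
  →2  ¬¬T ∧ ¬T
  →3  T ∧ ¬T
  →4  ¬T
  →5  F

Answer: SAME — A ⇓ F, B ⇓ F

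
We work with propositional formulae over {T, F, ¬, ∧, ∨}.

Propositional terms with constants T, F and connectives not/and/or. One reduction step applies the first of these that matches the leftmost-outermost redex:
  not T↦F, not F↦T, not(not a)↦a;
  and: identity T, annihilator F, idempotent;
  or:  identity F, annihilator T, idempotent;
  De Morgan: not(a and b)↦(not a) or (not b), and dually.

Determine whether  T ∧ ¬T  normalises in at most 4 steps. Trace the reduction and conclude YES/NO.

  start: T ∧ ¬T
  [1] ¬T
  [2] F

Answer: YES — reaches normal form F in 2 ≤ 4 steps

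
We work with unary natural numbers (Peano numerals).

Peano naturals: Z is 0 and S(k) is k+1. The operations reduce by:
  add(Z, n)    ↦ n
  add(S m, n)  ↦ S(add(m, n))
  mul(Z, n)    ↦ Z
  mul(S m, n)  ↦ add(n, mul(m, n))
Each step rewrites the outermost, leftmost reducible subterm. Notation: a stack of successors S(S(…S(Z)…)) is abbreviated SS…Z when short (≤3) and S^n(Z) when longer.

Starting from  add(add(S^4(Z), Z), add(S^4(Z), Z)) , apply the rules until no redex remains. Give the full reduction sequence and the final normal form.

  start: add(add(S^4(Z), Z), add(S^4(Z), Z))
  →1  add(S(add(SSSZ, Z)), add(S^4(Z), Z))
  →2  S(add(add(SSSZ, Z), add(S^4(Z), Z)))
  →3  S(add(S(add(SSZ, Z)), add(S^4(Z), Z)))
  →4  S(S(add(add(SSZ, Z), add(S^4(Z), Z))))
  →5  S(S(add(S(add(SZ, Z)), add(S^4(Z), Z))))
  →6  S(S(S(add(add(SZ, Z), add(S^4(Z), Z)))))
  →7  S(S(S(add(S(add(Z, Z)), add(S^4(Z), Z)))))
  →8  S(S(S(S(add(add(Z, Z), add(S^4(Z), Z))))))
  →9  S(S(S(S(add(Z, add(S^4(Z), Z))))))
  →10  S(S(S(S(add(S^4(Z), Z)))))
  →11  S(S(S(S(S(add(SSSZ, Z))))))
  →12  S(S(S(S(S(S(add(SSZ, Z)))))))
  →13  S(S(S(S(S(S(S(add(SZ, Z))))))))
  →14  S(S(S(S(S(S(S(S(add(Z, Z)))))))))
  →15  S^8(Z)

Answer: normal form = S^8(Z)  (in 15 steps)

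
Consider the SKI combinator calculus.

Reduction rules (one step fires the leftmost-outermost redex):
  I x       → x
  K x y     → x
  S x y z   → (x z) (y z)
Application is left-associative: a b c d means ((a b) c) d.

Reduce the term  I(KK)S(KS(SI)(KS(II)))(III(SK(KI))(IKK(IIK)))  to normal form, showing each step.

Answer: normal form = SS  (in 5 steps)

Derivation:
  start: I(KK)S(KS(SI)(KS(II)))(III(SK(KI))(IKK(IIK)))
  →1  KKS(KS(SI)(KS(II)))(III(SK(KI))(IKK(IIK)))
  →2  K(KS(SI)(KS(II)))(III(SK(KI))(IKK(IIK)))
  →3  KS(SI)(KS(II))
  →4  S(KS(II))
  →5  SS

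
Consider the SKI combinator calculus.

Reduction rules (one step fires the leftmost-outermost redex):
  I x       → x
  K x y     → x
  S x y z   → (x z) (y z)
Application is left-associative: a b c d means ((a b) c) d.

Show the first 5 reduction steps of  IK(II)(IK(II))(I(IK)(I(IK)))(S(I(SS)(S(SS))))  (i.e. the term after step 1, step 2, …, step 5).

Answer: after 5 steps: IK(I(IK))(S(I(SS)(S(SS))))

Derivation:
  start: IK(II)(IK(II))(I(IK)(I(IK)))(S(I(SS)(S(SS))))
  step 1: K(II)(IK(II))(I(IK)(I(IK)))(S(I(SS)(S(SS))))
  step 2: II(I(IK)(I(IK)))(S(I(SS)(S(SS))))
  step 3: I(I(IK)(I(IK)))(S(I(SS)(S(SS))))
  step 4: I(IK)(I(IK))(S(I(SS)(S(SS))))
  step 5: IK(I(IK))(S(I(SS)(S(SS))))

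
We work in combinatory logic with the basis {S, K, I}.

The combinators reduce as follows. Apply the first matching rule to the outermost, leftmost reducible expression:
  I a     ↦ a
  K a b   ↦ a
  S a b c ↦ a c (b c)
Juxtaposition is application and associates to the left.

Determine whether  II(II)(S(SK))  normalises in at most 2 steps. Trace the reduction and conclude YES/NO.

  start: II(II)(S(SK))
  →1  I(II)(S(SK))
  →2  II(S(SK))

Answer: NO — after 2 steps the term is II(S(SK)), not yet normal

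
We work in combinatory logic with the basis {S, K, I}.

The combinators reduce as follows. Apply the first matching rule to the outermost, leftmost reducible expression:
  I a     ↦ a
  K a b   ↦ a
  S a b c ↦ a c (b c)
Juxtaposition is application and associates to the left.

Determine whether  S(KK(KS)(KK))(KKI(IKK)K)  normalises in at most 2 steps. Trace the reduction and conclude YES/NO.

Answer: NO — after 2 steps the term is S(K(KK))(K(IKK)K), not yet normal

Reduction:
  start: S(KK(KS)(KK))(KKI(IKK)K)
  [1] S(K(KK))(KKI(IKK)K)
  [2] S(K(KK))(K(IKK)K)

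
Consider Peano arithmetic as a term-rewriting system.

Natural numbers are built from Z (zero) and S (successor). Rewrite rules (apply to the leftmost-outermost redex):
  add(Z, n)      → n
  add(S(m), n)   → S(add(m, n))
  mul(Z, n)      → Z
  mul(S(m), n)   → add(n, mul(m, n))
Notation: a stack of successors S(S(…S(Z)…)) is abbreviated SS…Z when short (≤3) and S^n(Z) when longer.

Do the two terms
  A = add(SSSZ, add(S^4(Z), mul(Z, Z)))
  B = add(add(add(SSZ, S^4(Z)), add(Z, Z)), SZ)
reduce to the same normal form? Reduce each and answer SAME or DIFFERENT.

Term A:
  start: add(SSSZ, add(S^4(Z), mul(Z, Z)))
  step 1: S(add(SSZ, add(S^4(Z), mul(Z, Z))))
  step 2: S(S(add(SZ, add(S^4(Z), mul(Z, Z)))))
  step 3: S(S(S(add(Z, add(S^4(Z), mul(Z, Z))))))
  step 4: S(S(S(add(S^4(Z), mul(Z, Z)))))
  step 5: S(S(S(S(add(SSSZ, mul(Z, Z))))))
  step 6: S(S(S(S(S(add(SSZ, mul(Z, Z)))))))
  step 7: S(S(S(S(S(S(add(SZ, mul(Z, Z))))))))
  step 8: S(S(S(S(S(S(S(add(Z, mul(Z, Z)))))))))
  step 9: S(S(S(S(S(S(S(mul(Z, Z))))))))
  step 10: S^7(Z)

Term B:
  start: add(add(add(SSZ, S^4(Z)), add(Z, Z)), SZ)
  step 1: add(add(S(add(SZ, S^4(Z))), add(Z, Z)), SZ)
  step 2: add(S(add(add(SZ, S^4(Z)), add(Z, Z))), SZ)
  step 3: S(add(add(add(SZ, S^4(Z)), add(Z, Z)), SZ))
  step 4: S(add(add(S(add(Z, S^4(Z))), add(Z, Z)), SZ))
  step 5: S(add(S(add(add(Z, S^4(Z)), add(Z, Z))), SZ))
  step 6: S(S(add(add(add(Z, S^4(Z)), add(Z, Z)), SZ)))
  step 7: S(S(add(add(S^4(Z), add(Z, Z)), SZ)))
  step 8: S(S(add(S(add(SSSZ, add(Z, Z))), SZ)))
  step 9: S(S(S(add(add(SSSZ, add(Z, Z)), SZ))))
  step 10: S(S(S(add(S(add(SSZ, add(Z, Z))), SZ))))
  step 11: S(S(S(S(add(add(SSZ, add(Z, Z)), SZ)))))
  step 12: S(S(S(S(add(S(add(SZ, add(Z, Z))), SZ)))))
  step 13: S(S(S(S(S(add(add(SZ, add(Z, Z)), SZ))))))
  step 14: S(S(S(S(S(add(S(add(Z, add(Z, Z))), SZ))))))
  step 15: S(S(S(S(S(S(add(add(Z, add(Z, Z)), SZ)))))))
  step 16: S(S(S(S(S(S(add(add(Z, Z), SZ)))))))
  step 17: S(S(S(S(S(S(add(Z, SZ)))))))
  step 18: S^7(Z)

Answer: SAME — A ⇓ S^7(Z), B ⇓ S^7(Z)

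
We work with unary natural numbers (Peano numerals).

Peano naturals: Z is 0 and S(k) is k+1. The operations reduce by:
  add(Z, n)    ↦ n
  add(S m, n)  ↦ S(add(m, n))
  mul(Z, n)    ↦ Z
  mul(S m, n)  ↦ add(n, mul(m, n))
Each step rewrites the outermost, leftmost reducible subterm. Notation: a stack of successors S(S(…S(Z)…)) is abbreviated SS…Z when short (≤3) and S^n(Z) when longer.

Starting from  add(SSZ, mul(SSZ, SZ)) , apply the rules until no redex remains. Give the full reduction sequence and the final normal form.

Answer: normal form = S^4(Z)  (in 10 steps)

Reduction:
  start: add(SSZ, mul(SSZ, SZ))
  →1  S(add(SZ, mul(SSZ, SZ)))
  →2  S(S(add(Z, mul(SSZ, SZ))))
  →3  S(S(mul(SSZ, SZ)))
  →4  S(S(add(SZ, mul(SZ, SZ))))
  →5  S(S(S(add(Z, mul(SZ, SZ)))))
  →6  S(S(S(mul(SZ, SZ))))
  →7  S(S(S(add(SZ, mul(Z, SZ)))))
  →8  S(S(S(S(add(Z, mul(Z, SZ))))))
  →9  S(S(S(S(mul(Z, SZ)))))
  →10  S^4(Z)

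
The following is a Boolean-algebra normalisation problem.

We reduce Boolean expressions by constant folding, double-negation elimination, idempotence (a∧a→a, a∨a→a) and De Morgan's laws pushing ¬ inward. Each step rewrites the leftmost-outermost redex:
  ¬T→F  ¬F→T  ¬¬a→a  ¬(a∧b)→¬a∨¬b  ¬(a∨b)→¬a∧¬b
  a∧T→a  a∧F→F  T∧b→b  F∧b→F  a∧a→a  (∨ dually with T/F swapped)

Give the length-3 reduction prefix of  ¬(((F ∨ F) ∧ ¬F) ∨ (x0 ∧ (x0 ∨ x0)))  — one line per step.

  start: ¬(((F ∨ F) ∧ ¬F) ∨ (x0 ∧ (x0 ∨ x0)))
  →1  ¬((F ∨ F) ∧ ¬F) ∧ ¬(x0 ∧ (x0 ∨ x0))
  →2  (¬(F ∨ F) ∨ ¬¬F) ∧ ¬(x0 ∧ (x0 ∨ x0))
  →3  ((¬F ∧ ¬F) ∨ ¬¬F) ∧ ¬(x0 ∧ (x0 ∨ x0))

Answer: after 3 steps: ((¬F ∧ ¬F) ∨ ¬¬F) ∧ ¬(x0 ∧ (x0 ∨ x0))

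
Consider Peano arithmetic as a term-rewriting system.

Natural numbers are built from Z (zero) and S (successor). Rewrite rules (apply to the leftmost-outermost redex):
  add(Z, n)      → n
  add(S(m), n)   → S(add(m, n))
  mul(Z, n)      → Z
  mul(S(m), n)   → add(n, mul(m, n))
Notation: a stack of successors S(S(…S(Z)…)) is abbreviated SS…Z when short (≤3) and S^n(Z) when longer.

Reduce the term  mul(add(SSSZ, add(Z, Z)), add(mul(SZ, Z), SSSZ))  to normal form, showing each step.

  start: mul(add(SSSZ, add(Z, Z)), add(mul(SZ, Z), SSSZ))
  [1] mul(S(add(SSZ, add(Z, Z))), add(mul(SZ, Z), SSSZ))
  [2] add(add(mul(SZ, Z), SSSZ), mul(add(SSZ, add(Z, Z)), add(mul(SZ, Z), SSSZ)))
  [3] add(add(add(Z, mul(Z, Z)), SSSZ), mul(add(SSZ, add(Z, Z)), add(mul(SZ, Z), SSSZ)))
  [4] add(add(mul(Z, Z), SSSZ), mul(add(SSZ, add(Z, Z)), add(mul(SZ, Z), SSSZ)))
  [5] add(add(Z, SSSZ), mul(add(SSZ, add(Z, Z)), add(mul(SZ, Z), SSSZ)))
  [6] add(SSSZ, mul(add(SSZ, add(Z, Z)), add(mul(SZ, Z), SSSZ)))
  [7] S(add(SSZ, mul(add(SSZ, add(Z, Z)), add(mul(SZ, Z), SSSZ))))
  [8] S(S(add(SZ, mul(add(SSZ, add(Z, Z)), add(mul(SZ, Z), SSSZ)))))
  [9] S(S(S(add(Z, mul(add(SSZ, add(Z, Z)), add(mul(SZ, Z), SSSZ))))))
  [10] S(S(S(mul(add(SSZ, add(Z, Z)), add(mul(SZ, Z), SSSZ)))))
  [11] S(S(S(mul(S(add(SZ, add(Z, Z))), add(mul(SZ, Z), SSSZ)))))
  [12] S(S(S(add(add(mul(SZ, Z), SSSZ), mul(add(SZ, add(Z, Z)), add(mul(SZ, Z), SSSZ))))))
  [13] S(S(S(add(add(add(Z, mul(Z, Z)), SSSZ), mul(add(SZ, add(Z, Z)), add(mul(SZ, Z), SSSZ))))))
  [14] S(S(S(add(add(mul(Z, Z), SSSZ), mul(add(SZ, add(Z, Z)), add(mul(SZ, Z), SSSZ))))))
  [15] S(S(S(add(add(Z, SSSZ), mul(add(SZ, add(Z, Z)), add(mul(SZ, Z), SSSZ))))))
  [16] S(S(S(add(SSSZ, mul(add(SZ, add(Z, Z)), add(mul(SZ, Z), SSSZ))))))
  [17] S(S(S(S(add(SSZ, mul(add(SZ, add(Z, Z)), add(mul(SZ, Z), SSSZ)))))))
  [18] S(S(S(S(S(add(SZ, mul(add(SZ, add(Z, Z)), add(mul(SZ, Z), SSSZ))))))))
  [19] S(S(S(S(S(S(add(Z, mul(add(SZ, add(Z, Z)), add(mul(SZ, Z), SSSZ)))))))))
  [20] S(S(S(S(S(S(mul(add(SZ, add(Z, Z)), add(mul(SZ, Z), SSSZ))))))))
  [21] S(S(S(S(S(S(mul(S(add(Z, add(Z, Z))), add(mul(SZ, Z), SSSZ))))))))
  [22] S(S(S(S(S(S(add(add(mul(SZ, Z), SSSZ), mul(add(Z, add(Z, Z)), add(mul(SZ, Z), SSSZ)))))))))
  [23] S(S(S(S(S(S(add(add(add(Z, mul(Z, Z)), SSSZ), mul(add(Z, add(Z, Z)), add(mul(SZ, Z), SSSZ)))))))))
  [24] S(S(S(S(S(S(add(add(mul(Z, Z), SSSZ), mul(add(Z, add(Z, Z)), add(mul(SZ, Z), SSSZ)))))))))
  [25] S(S(S(S(S(S(add(add(Z, SSSZ), mul(add(Z, add(Z, Z)), add(mul(SZ, Z), SSSZ)))))))))
  [26] S(S(S(S(S(S(add(SSSZ, mul(add(Z, add(Z, Z)), add(mul(SZ, Z), SSSZ)))))))))
  [27] S(S(S(S(S(S(S(add(SSZ, mul(add(Z, add(Z, Z)), add(mul(SZ, Z), SSSZ))))))))))
  [28] S(S(S(S(S(S(S(S(add(SZ, mul(add(Z, add(Z, Z)), add(mul(SZ, Z), SSSZ)))))))))))
  [29] S(S(S(S(S(S(S(S(S(add(Z, mul(add(Z, add(Z, Z)), add(mul(SZ, Z), SSSZ))))))))))))
  [30] S(S(S(S(S(S(S(S(S(mul(add(Z, add(Z, Z)), add(mul(SZ, Z), SSSZ)))))))))))
  [31] S(S(S(S(S(S(S(S(S(mul(add(Z, Z), add(mul(SZ, Z), SSSZ)))))))))))
  [32] S(S(S(S(S(S(S(S(S(mul(Z, add(mul(SZ, Z), SSSZ)))))))))))
  [33] S^9(Z)

Answer: normal form = S^9(Z)  (in 33 steps)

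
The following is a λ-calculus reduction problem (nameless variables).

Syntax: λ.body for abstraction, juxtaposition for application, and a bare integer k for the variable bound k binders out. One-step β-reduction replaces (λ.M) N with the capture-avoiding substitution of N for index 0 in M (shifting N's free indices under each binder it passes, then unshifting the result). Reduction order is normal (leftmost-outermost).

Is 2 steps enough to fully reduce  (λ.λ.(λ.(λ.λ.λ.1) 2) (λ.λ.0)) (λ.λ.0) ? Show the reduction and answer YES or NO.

  start: (λ.λ.(λ.(λ.λ.λ.1) 2) (λ.λ.0)) (λ.λ.0)
  →1  λ.(λ.(λ.λ.λ.1) (λ.λ.0)) (λ.λ.0)
  →2  λ.(λ.λ.λ.1) (λ.λ.0)

Answer: NO — after 2 steps the term is λ.(λ.λ.λ.1) (λ.λ.0), not yet normal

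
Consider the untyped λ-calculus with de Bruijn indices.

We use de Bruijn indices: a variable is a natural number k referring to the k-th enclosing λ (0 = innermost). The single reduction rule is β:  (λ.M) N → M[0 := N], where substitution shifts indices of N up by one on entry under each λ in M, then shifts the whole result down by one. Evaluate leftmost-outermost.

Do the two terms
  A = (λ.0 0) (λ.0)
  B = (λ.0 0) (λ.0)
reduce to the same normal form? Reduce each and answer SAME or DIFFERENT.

Answer: SAME — A ⇓ λ.0, B ⇓ λ.0

Working:
Term A:
  start: (λ.0 0) (λ.0)
  step 1: (λ.0) (λ.0)
  step 2: λ.0

Term B:
  start: (λ.0 0) (λ.0)
  step 1: (λ.0) (λ.0)
  step 2: λ.0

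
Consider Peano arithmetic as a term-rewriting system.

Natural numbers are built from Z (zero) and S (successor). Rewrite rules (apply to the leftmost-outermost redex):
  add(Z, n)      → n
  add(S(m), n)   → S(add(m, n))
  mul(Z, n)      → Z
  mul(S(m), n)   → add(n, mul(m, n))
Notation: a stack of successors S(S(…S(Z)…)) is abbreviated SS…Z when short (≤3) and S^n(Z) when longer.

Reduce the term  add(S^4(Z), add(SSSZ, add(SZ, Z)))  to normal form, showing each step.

Answer: normal form = S^8(Z)  (in 11 steps)

Working:
  start: add(S^4(Z), add(SSSZ, add(SZ, Z)))
  [1] S(add(SSSZ, add(SSSZ, add(SZ, Z))))
  [2] S(S(add(SSZ, add(SSSZ, add(SZ, Z)))))
  [3] S(S(S(add(SZ, add(SSSZ, add(SZ, Z))))))
  [4] S(S(S(S(add(Z, add(SSSZ, add(SZ, Z)))))))
  [5] S(S(S(S(add(SSSZ, add(SZ, Z))))))
  [6] S(S(S(S(S(add(SSZ, add(SZ, Z)))))))
  [7] S(S(S(S(S(S(add(SZ, add(SZ, Z))))))))
  [8] S(S(S(S(S(S(S(add(Z, add(SZ, Z)))))))))
  [9] S(S(S(S(S(S(S(add(SZ, Z))))))))
  [10] S(S(S(S(S(S(S(S(add(Z, Z)))))))))
  [11] S^8(Z)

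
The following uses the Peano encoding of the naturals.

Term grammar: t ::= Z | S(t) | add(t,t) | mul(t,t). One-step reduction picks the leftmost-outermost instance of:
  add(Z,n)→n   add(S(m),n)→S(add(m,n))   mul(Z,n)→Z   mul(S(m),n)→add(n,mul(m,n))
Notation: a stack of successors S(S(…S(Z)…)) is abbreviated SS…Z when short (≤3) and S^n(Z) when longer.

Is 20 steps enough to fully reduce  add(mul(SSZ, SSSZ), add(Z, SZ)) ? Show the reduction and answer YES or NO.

Answer: YES — reaches normal form S^7(Z) in 19 ≤ 20 steps

Working:
  start: add(mul(SSZ, SSSZ), add(Z, SZ))
  [1] add(add(SSSZ, mul(SZ, SSSZ)), add(Z, SZ))
  [2] add(S(add(SSZ, mul(SZ, SSSZ))), add(Z, SZ))
  [3] S(add(add(SSZ, mul(SZ, SSSZ)), add(Z, SZ)))
  [4] S(add(S(add(SZ, mul(SZ, SSSZ))), add(Z, SZ)))
  [5] S(S(add(add(SZ, mul(SZ, SSSZ)), add(Z, SZ))))
  [6] S(S(add(S(add(Z, mul(SZ, SSSZ))), add(Z, SZ))))
  [7] S(S(S(add(add(Z, mul(SZ, SSSZ)), add(Z, SZ)))))
  [8] S(S(S(add(mul(SZ, SSSZ), add(Z, SZ)))))
  [9] S(S(S(add(add(SSSZ, mul(Z, SSSZ)), add(Z, SZ)))))
  [10] S(S(S(add(S(add(SSZ, mul(Z, SSSZ))), add(Z, SZ)))))
  [11] S(S(S(S(add(add(SSZ, mul(Z, SSSZ)), add(Z, SZ))))))
  [12] S(S(S(S(add(S(add(SZ, mul(Z, SSSZ))), add(Z, SZ))))))
  [13] S(S(S(S(S(add(add(SZ, mul(Z, SSSZ)), add(Z, SZ)))))))
  [14] S(S(S(S(S(add(S(add(Z, mul(Z, SSSZ))), add(Z, SZ)))))))
  [15] S(S(S(S(S(S(add(add(Z, mul(Z, SSSZ)), add(Z, SZ))))))))
  [16] S(S(S(S(S(S(add(mul(Z, SSSZ), add(Z, SZ))))))))
  [17] S(S(S(S(S(S(add(Z, add(Z, SZ))))))))
  [18] S(S(S(S(S(S(add(Z, SZ)))))))
  [19] S^7(Z)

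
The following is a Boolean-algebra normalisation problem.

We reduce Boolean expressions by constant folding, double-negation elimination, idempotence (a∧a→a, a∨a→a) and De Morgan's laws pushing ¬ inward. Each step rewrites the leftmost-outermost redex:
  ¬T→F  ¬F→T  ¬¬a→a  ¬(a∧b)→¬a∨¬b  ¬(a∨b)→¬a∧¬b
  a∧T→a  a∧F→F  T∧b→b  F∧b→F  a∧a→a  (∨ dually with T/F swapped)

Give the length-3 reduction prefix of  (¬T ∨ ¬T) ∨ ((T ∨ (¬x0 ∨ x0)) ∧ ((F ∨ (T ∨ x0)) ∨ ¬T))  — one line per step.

  start: (¬T ∨ ¬T) ∨ ((T ∨ (¬x0 ∨ x0)) ∧ ((F ∨ (T ∨ x0)) ∨ ¬T))
  →1  ¬T ∨ ((T ∨ (¬x0 ∨ x0)) ∧ ((F ∨ (T ∨ x0)) ∨ ¬T))
  →2  F ∨ ((T ∨ (¬x0 ∨ x0)) ∧ ((F ∨ (T ∨ x0)) ∨ ¬T))
  →3  (T ∨ (¬x0 ∨ x0)) ∧ ((F ∨ (T ∨ x0)) ∨ ¬T)

Answer: after 3 steps: (T ∨ (¬x0 ∨ x0)) ∧ ((F ∨ (T ∨ x0)) ∨ ¬T)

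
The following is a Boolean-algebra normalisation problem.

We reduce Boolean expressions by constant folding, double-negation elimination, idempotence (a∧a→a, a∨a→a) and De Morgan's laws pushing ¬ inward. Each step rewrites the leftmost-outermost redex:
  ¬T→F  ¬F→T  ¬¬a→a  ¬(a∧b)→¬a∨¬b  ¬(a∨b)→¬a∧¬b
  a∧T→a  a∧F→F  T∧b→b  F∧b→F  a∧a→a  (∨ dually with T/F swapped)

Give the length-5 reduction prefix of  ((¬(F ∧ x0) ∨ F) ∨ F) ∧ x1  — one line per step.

Answer: after 5 steps: T ∧ x1

Reduction:
  start: ((¬(F ∧ x0) ∨ F) ∨ F) ∧ x1
  step 1: (¬(F ∧ x0) ∨ F) ∧ x1
  step 2: ¬(F ∧ x0) ∧ x1
  step 3: (¬F ∨ ¬x0) ∧ x1
  step 4: (T ∨ ¬x0) ∧ x1
  step 5: T ∧ x1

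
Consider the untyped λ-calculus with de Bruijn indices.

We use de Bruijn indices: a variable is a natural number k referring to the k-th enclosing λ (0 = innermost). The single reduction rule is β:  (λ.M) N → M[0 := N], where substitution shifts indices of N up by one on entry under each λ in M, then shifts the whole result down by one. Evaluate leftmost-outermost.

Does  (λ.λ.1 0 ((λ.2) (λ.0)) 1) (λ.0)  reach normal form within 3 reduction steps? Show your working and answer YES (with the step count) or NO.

  start: (λ.λ.1 0 ((λ.2) (λ.0)) 1) (λ.0)
  step 1: λ.(λ.0) 0 ((λ.λ.0) (λ.0)) (λ.0)
  step 2: λ.0 ((λ.λ.0) (λ.0)) (λ.0)
  step 3: λ.0 (λ.0) (λ.0)

Answer: YES — reaches normal form λ.0 (λ.0) (λ.0) in 3 ≤ 3 steps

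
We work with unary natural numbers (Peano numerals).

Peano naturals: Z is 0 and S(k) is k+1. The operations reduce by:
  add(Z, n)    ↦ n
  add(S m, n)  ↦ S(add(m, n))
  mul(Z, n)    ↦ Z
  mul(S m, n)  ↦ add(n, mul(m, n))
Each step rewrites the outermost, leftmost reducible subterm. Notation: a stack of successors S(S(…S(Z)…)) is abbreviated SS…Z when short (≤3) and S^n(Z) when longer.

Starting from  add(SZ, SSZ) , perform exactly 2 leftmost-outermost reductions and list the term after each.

  start: add(SZ, SSZ)
  step 1: S(add(Z, SSZ))
  step 2: SSSZ

Answer: after 2 steps: SSSZ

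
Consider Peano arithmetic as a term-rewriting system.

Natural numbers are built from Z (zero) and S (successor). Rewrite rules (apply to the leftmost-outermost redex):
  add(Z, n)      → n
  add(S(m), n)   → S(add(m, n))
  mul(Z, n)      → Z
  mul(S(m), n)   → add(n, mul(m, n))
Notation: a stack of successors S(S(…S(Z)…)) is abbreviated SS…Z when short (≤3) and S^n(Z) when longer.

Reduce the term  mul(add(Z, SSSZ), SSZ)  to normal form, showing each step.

  start: mul(add(Z, SSSZ), SSZ)
  step 1: mul(SSSZ, SSZ)
  step 2: add(SSZ, mul(SSZ, SSZ))
  step 3: S(add(SZ, mul(SSZ, SSZ)))
  step 4: S(S(add(Z, mul(SSZ, SSZ))))
  step 5: S(S(mul(SSZ, SSZ)))
  step 6: S(S(add(SSZ, mul(SZ, SSZ))))
  step 7: S(S(S(add(SZ, mul(SZ, SSZ)))))
  step 8: S(S(S(S(add(Z, mul(SZ, SSZ))))))
  step 9: S(S(S(S(mul(SZ, SSZ)))))
  step 10: S(S(S(S(add(SSZ, mul(Z, SSZ))))))
  step 11: S(S(S(S(S(add(SZ, mul(Z, SSZ)))))))
  step 12: S(S(S(S(S(S(add(Z, mul(Z, SSZ))))))))
  step 13: S(S(S(S(S(S(mul(Z, SSZ)))))))
  step 14: S^6(Z)

Answer: normal form = S^6(Z)  (in 14 steps)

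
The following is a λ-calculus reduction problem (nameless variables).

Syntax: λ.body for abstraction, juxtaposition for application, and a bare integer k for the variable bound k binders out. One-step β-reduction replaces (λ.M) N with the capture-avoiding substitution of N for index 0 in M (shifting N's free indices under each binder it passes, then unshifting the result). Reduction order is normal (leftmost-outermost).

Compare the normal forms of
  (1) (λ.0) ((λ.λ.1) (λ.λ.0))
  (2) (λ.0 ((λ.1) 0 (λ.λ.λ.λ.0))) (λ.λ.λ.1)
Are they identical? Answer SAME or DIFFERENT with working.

Answer: DIFFERENT — A ⇓ λ.λ.λ.0, B ⇓ λ.λ.1

Working:
Term A:
  start: (λ.0) ((λ.λ.1) (λ.λ.0))
  [1] (λ.λ.1) (λ.λ.0)
  [2] λ.λ.λ.0

Term B:
  start: (λ.0 ((λ.1) 0 (λ.λ.λ.λ.0))) (λ.λ.λ.1)
  [1] (λ.λ.λ.1) ((λ.λ.λ.λ.1) (λ.λ.λ.1) (λ.λ.λ.λ.0))
  [2] λ.λ.1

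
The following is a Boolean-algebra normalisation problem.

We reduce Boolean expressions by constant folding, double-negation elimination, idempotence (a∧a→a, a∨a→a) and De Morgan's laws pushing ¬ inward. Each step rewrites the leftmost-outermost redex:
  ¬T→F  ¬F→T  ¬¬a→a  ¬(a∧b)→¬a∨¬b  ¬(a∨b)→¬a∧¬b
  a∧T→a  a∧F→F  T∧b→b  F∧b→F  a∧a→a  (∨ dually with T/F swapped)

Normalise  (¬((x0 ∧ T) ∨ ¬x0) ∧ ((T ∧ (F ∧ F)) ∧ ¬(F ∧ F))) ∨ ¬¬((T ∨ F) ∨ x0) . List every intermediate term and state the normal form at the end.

  start: (¬((x0 ∧ T) ∨ ¬x0) ∧ ((T ∧ (F ∧ F)) ∧ ¬(F ∧ F))) ∨ ¬¬((T ∨ F) ∨ x0)
  [1] ((¬(x0 ∧ T) ∧ ¬¬x0) ∧ ((T ∧ (F ∧ F)) ∧ ¬(F ∧ F))) ∨ ¬¬((T ∨ F) ∨ x0)
  [2] (((¬x0 ∨ ¬T) ∧ ¬¬x0) ∧ ((T ∧ (F ∧ F)) ∧ ¬(F ∧ F))) ∨ ¬¬((T ∨ F) ∨ x0)
  [3] (((¬x0 ∨ F) ∧ ¬¬x0) ∧ ((T ∧ (F ∧ F)) ∧ ¬(F ∧ F))) ∨ ¬¬((T ∨ F) ∨ x0)
  [4] ((¬x0 ∧ ¬¬x0) ∧ ((T ∧ (F ∧ F)) ∧ ¬(F ∧ F))) ∨ ¬¬((T ∨ F) ∨ x0)
  [5] ((¬x0 ∧ x0) ∧ ((T ∧ (F ∧ F)) ∧ ¬(F ∧ F))) ∨ ¬¬((T ∨ F) ∨ x0)
  [6] ((¬x0 ∧ x0) ∧ ((F ∧ F) ∧ ¬(F ∧ F))) ∨ ¬¬((T ∨ F) ∨ x0)
  [7] ((¬x0 ∧ x0) ∧ (F ∧ ¬(F ∧ F))) ∨ ¬¬((T ∨ F) ∨ x0)
  [8] ((¬x0 ∧ x0) ∧ F) ∨ ¬¬((T ∨ F) ∨ x0)
  [9] F ∨ ¬¬((T ∨ F) ∨ x0)
  [10] ¬¬((T ∨ F) ∨ x0)
  [11] (T ∨ F) ∨ x0
  [12] T ∨ x0
  [13] T

Answer: normal form = T  (in 13 steps)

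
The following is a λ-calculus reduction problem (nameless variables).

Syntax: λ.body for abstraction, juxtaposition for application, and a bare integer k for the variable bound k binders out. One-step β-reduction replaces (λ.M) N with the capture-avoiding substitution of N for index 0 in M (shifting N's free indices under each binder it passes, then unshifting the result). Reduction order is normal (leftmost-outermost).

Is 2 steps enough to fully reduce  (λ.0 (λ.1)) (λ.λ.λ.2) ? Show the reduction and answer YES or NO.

  start: (λ.0 (λ.1)) (λ.λ.λ.2)
  [1] (λ.λ.λ.2) (λ.λ.λ.λ.2)
  [2] λ.λ.λ.λ.λ.λ.2

Answer: YES — reaches normal form λ.λ.λ.λ.λ.λ.2 in 2 ≤ 2 steps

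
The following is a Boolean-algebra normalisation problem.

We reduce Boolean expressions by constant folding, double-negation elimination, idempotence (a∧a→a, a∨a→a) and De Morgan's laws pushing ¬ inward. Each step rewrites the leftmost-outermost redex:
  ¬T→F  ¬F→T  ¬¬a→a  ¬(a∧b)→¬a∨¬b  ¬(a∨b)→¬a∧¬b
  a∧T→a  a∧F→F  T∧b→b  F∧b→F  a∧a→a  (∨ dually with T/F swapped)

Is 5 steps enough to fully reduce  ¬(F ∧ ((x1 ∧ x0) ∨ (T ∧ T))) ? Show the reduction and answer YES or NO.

Answer: YES — reaches normal form T in 3 ≤ 5 steps

Reduction:
  start: ¬(F ∧ ((x1 ∧ x0) ∨ (T ∧ T)))
  →1  ¬F ∨ ¬((x1 ∧ x0) ∨ (T ∧ T))
  →2  T ∨ ¬((x1 ∧ x0) ∨ (T ∧ T))
  →3  T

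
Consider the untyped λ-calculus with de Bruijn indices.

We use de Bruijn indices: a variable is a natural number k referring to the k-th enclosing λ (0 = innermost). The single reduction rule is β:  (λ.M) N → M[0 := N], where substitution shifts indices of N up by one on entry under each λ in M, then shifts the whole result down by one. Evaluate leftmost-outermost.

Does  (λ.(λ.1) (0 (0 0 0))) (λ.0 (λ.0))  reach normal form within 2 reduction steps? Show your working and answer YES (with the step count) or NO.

  start: (λ.(λ.1) (0 (0 0 0))) (λ.0 (λ.0))
  [1] (λ.λ.0 (λ.0)) ((λ.0 (λ.0)) ((λ.0 (λ.0)) (λ.0 (λ.0)) (λ.0 (λ.0))))
  [2] λ.0 (λ.0)

Answer: YES — reaches normal form λ.0 (λ.0) in 2 ≤ 2 steps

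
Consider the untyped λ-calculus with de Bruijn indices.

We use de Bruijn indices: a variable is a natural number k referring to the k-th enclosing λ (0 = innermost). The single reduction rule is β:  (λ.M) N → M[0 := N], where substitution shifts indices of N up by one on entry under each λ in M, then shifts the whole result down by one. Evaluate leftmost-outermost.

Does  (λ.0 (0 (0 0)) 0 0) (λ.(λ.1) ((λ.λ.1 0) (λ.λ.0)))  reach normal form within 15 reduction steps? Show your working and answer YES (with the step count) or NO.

  start: (λ.0 (0 (0 0)) 0 0) (λ.(λ.1) ((λ.λ.1 0) (λ.λ.0)))
  →1  (λ.(λ.1) ((λ.λ.1 0) (λ.λ.0))) ((λ.(λ.1) ((λ.λ.1 0) (λ.λ.0))) ((λ.(λ.1) ((λ.λ.1 0) (λ.λ.0))) (λ.(λ.1) ((λ.λ.1 0) (λ.λ.0))))) (λ.(λ.1) ((λ.λ.1 0) (λ.λ.0))) (λ.(λ.1) ((λ.λ.1 0) (λ.λ.0)))
  →2  (λ.(λ.(λ.1) ((λ.λ.1 0) (λ.λ.0))) ((λ.(λ.1) ((λ.λ.1 0) (λ.λ.0))) (λ.(λ.1) ((λ.λ.1 0) (λ.λ.0))))) ((λ.λ.1 0) (λ.λ.0)) (λ.(λ.1) ((λ.λ.1 0) (λ.λ.0))) (λ.(λ.1) ((λ.λ.1 0) (λ.λ.0)))
  →3  (λ.(λ.1) ((λ.λ.1 0) (λ.λ.0))) ((λ.(λ.1) ((λ.λ.1 0) (λ.λ.0))) (λ.(λ.1) ((λ.λ.1 0) (λ.λ.0)))) (λ.(λ.1) ((λ.λ.1 0) (λ.λ.0))) (λ.(λ.1) ((λ.λ.1 0) (λ.λ.0)))
  →4  (λ.(λ.(λ.1) ((λ.λ.1 0) (λ.λ.0))) (λ.(λ.1) ((λ.λ.1 0) (λ.λ.0)))) ((λ.λ.1 0) (λ.λ.0)) (λ.(λ.1) ((λ.λ.1 0) (λ.λ.0))) (λ.(λ.1) ((λ.λ.1 0) (λ.λ.0)))
  →5  (λ.(λ.1) ((λ.λ.1 0) (λ.λ.0))) (λ.(λ.1) ((λ.λ.1 0) (λ.λ.0))) (λ.(λ.1) ((λ.λ.1 0) (λ.λ.0))) (λ.(λ.1) ((λ.λ.1 0) (λ.λ.0)))
  →6  (λ.λ.(λ.1) ((λ.λ.1 0) (λ.λ.0))) ((λ.λ.1 0) (λ.λ.0)) (λ.(λ.1) ((λ.λ.1 0) (λ.λ.0))) (λ.(λ.1) ((λ.λ.1 0) (λ.λ.0)))
  →7  (λ.(λ.1) ((λ.λ.1 0) (λ.λ.0))) (λ.(λ.1) ((λ.λ.1 0) (λ.λ.0))) (λ.(λ.1) ((λ.λ.1 0) (λ.λ.0)))
  →8  (λ.λ.(λ.1) ((λ.λ.1 0) (λ.λ.0))) ((λ.λ.1 0) (λ.λ.0)) (λ.(λ.1) ((λ.λ.1 0) (λ.λ.0)))
  →9  (λ.(λ.1) ((λ.λ.1 0) (λ.λ.0))) (λ.(λ.1) ((λ.λ.1 0) (λ.λ.0)))
  →10  (λ.λ.(λ.1) ((λ.λ.1 0) (λ.λ.0))) ((λ.λ.1 0) (λ.λ.0))
  →11  λ.(λ.1) ((λ.λ.1 0) (λ.λ.0))
  →12  λ.0

Answer: YES — reaches normal form λ.0 in 12 ≤ 15 steps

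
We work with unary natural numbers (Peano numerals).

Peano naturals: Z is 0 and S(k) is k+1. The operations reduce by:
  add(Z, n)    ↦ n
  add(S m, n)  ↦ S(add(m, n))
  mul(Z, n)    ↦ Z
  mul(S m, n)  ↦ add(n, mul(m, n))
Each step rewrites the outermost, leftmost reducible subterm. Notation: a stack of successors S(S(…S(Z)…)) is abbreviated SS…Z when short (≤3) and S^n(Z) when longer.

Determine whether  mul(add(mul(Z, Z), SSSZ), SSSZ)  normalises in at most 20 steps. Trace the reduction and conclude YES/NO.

  start: mul(add(mul(Z, Z), SSSZ), SSSZ)
  step 1: mul(add(Z, SSSZ), SSSZ)
  step 2: mul(SSSZ, SSSZ)
  step 3: add(SSSZ, mul(SSZ, SSSZ))
  step 4: S(add(SSZ, mul(SSZ, SSSZ)))
  step 5: S(S(add(SZ, mul(SSZ, SSSZ))))
  step 6: S(S(S(add(Z, mul(SSZ, SSSZ)))))
  step 7: S(S(S(mul(SSZ, SSSZ))))
  step 8: S(S(S(add(SSSZ, mul(SZ, SSSZ)))))
  step 9: S(S(S(S(add(SSZ, mul(SZ, SSSZ))))))
  step 10: S(S(S(S(S(add(SZ, mul(SZ, SSSZ)))))))
  step 11: S(S(S(S(S(S(add(Z, mul(SZ, SSSZ))))))))
  step 12: S(S(S(S(S(S(mul(SZ, SSSZ)))))))
  step 13: S(S(S(S(S(S(add(SSSZ, mul(Z, SSSZ))))))))
  step 14: S(S(S(S(S(S(S(add(SSZ, mul(Z, SSSZ)))))))))
  step 15: S(S(S(S(S(S(S(S(add(SZ, mul(Z, SSSZ))))))))))
  step 16: S(S(S(S(S(S(S(S(S(add(Z, mul(Z, SSSZ)))))))))))
  step 17: S(S(S(S(S(S(S(S(S(mul(Z, SSSZ))))))))))
  step 18: S^9(Z)

Answer: YES — reaches normal form S^9(Z) in 18 ≤ 20 steps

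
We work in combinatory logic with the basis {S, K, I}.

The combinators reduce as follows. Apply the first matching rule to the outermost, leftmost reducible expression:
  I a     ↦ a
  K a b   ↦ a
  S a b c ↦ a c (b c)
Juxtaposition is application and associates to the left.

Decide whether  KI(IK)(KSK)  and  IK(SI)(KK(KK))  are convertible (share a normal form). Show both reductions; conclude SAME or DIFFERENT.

Answer: DIFFERENT — A ⇓ S, B ⇓ SI

Working:
Term A:
  start: KI(IK)(KSK)
  →1  I(KSK)
  →2  KSK
  →3  S

Term B:
  start: IK(SI)(KK(KK))
  →1  K(SI)(KK(KK))
  →2  SI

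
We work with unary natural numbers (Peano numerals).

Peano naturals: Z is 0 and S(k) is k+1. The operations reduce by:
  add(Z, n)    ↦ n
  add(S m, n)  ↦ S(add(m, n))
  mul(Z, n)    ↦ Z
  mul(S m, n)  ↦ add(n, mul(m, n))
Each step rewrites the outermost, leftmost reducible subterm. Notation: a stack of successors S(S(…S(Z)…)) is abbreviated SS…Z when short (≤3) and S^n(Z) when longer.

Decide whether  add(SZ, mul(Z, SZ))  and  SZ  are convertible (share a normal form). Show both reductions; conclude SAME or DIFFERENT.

Term A:
  start: add(SZ, mul(Z, SZ))
  [1] S(add(Z, mul(Z, SZ)))
  [2] S(mul(Z, SZ))
  [3] SZ

Term B:
  start: SZ

Answer: SAME — A ⇓ SZ, B ⇓ SZ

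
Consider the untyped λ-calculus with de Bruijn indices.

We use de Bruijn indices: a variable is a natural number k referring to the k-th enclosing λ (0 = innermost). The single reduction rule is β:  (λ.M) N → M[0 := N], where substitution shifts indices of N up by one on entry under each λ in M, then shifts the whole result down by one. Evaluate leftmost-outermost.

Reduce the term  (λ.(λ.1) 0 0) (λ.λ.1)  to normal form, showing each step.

  start: (λ.(λ.1) 0 0) (λ.λ.1)
  [1] (λ.λ.λ.1) (λ.λ.1) (λ.λ.1)
  [2] (λ.λ.1) (λ.λ.1)
  [3] λ.λ.λ.1

Answer: normal form = λ.λ.λ.1  (in 3 steps)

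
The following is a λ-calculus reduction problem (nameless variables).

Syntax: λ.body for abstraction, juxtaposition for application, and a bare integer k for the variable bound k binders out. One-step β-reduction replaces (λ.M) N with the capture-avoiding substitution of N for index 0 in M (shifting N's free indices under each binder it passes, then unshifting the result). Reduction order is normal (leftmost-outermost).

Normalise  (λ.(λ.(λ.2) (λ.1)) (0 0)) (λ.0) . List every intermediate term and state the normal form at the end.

Answer: normal form = λ.0  (in 3 steps)

Reduction:
  start: (λ.(λ.(λ.2) (λ.1)) (0 0)) (λ.0)
  →1  (λ.(λ.λ.0) (λ.1)) ((λ.0) (λ.0))
  →2  (λ.λ.0) (λ.(λ.0) (λ.0))
  →3  λ.0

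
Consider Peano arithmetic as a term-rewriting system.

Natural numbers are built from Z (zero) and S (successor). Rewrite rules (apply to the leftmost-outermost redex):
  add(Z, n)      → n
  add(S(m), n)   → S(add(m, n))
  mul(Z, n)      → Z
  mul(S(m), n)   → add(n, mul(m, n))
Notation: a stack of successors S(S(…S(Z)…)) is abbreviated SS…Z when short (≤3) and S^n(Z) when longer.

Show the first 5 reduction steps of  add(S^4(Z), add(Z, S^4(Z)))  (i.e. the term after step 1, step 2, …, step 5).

  start: add(S^4(Z), add(Z, S^4(Z)))
  →1  S(add(SSSZ, add(Z, S^4(Z))))
  →2  S(S(add(SSZ, add(Z, S^4(Z)))))
  →3  S(S(S(add(SZ, add(Z, S^4(Z))))))
  →4  S(S(S(S(add(Z, add(Z, S^4(Z)))))))
  →5  S(S(S(S(add(Z, S^4(Z))))))

Answer: after 5 steps: S(S(S(S(add(Z, S^4(Z))))))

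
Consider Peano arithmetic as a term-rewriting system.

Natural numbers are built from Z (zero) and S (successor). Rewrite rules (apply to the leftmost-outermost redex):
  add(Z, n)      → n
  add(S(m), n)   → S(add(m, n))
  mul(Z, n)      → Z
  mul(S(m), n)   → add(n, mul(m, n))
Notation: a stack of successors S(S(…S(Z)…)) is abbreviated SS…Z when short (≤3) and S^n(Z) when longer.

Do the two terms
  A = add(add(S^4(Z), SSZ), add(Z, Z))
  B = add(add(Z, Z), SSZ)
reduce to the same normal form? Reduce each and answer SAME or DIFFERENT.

Answer: DIFFERENT — A ⇓ S^6(Z), B ⇓ SSZ

Derivation:
Term A:
  start: add(add(S^4(Z), SSZ), add(Z, Z))
  [1] add(S(add(SSSZ, SSZ)), add(Z, Z))
  [2] S(add(add(SSSZ, SSZ), add(Z, Z)))
  [3] S(add(S(add(SSZ, SSZ)), add(Z, Z)))
  [4] S(S(add(add(SSZ, SSZ), add(Z, Z))))
  [5] S(S(add(S(add(SZ, SSZ)), add(Z, Z))))
  [6] S(S(S(add(add(SZ, SSZ), add(Z, Z)))))
  [7] S(S(S(add(S(add(Z, SSZ)), add(Z, Z)))))
  [8] S(S(S(S(add(add(Z, SSZ), add(Z, Z))))))
  [9] S(S(S(S(add(SSZ, add(Z, Z))))))
  [10] S(S(S(S(S(add(SZ, add(Z, Z)))))))
  [11] S(S(S(S(S(S(add(Z, add(Z, Z))))))))
  [12] S(S(S(S(S(S(add(Z, Z)))))))
  [13] S^6(Z)

Term B:
  start: add(add(Z, Z), SSZ)
  [1] add(Z, SSZ)
  [2] SSZ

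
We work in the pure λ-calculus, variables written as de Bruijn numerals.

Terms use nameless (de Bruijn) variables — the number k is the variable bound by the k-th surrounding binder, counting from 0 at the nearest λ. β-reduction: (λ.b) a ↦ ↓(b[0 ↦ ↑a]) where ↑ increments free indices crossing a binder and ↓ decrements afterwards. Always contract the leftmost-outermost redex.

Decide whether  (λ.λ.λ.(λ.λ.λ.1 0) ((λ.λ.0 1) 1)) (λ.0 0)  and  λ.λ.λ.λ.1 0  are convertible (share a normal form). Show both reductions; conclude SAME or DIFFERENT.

Answer: SAME — A ⇓ λ.λ.λ.λ.1 0, B ⇓ λ.λ.λ.λ.1 0

Derivation:
Term A:
  start: (λ.λ.λ.(λ.λ.λ.1 0) ((λ.λ.0 1) 1)) (λ.0 0)
  →1  λ.λ.(λ.λ.λ.1 0) ((λ.λ.0 1) 1)
  →2  λ.λ.λ.λ.1 0

Term B:
  start: λ.λ.λ.λ.1 0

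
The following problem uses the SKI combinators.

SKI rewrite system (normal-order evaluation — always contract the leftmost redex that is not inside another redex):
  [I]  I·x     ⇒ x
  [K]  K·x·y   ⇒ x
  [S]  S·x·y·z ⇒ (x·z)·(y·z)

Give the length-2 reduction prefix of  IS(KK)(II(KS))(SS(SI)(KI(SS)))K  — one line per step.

Answer: after 2 steps: KK(SS(SI)(KI(SS)))(II(KS)(SS(SI)(KI(SS))))K

Working:
  start: IS(KK)(II(KS))(SS(SI)(KI(SS)))K
  step 1: S(KK)(II(KS))(SS(SI)(KI(SS)))K
  step 2: KK(SS(SI)(KI(SS)))(II(KS)(SS(SI)(KI(SS))))K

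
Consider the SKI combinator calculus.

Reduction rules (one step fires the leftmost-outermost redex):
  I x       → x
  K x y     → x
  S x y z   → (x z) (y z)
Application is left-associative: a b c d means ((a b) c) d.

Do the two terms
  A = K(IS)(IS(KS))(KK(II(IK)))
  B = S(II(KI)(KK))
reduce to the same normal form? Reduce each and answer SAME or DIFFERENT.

Answer: DIFFERENT — A ⇓ SK, B ⇓ SI

Working:
Term A:
  start: K(IS)(IS(KS))(KK(II(IK)))
  step 1: IS(KK(II(IK)))
  step 2: S(KK(II(IK)))
  step 3: SK

Term B:
  start: S(II(KI)(KK))
  step 1: S(I(KI)(KK))
  step 2: S(KI(KK))
  step 3: SI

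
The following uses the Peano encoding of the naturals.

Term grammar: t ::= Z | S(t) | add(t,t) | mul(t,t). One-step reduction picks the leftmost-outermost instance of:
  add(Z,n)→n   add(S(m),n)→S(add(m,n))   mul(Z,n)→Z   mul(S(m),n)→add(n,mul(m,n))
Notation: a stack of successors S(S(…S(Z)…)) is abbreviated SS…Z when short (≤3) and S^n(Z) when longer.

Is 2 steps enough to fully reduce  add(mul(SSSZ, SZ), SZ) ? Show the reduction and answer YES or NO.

  start: add(mul(SSSZ, SZ), SZ)
  [1] add(add(SZ, mul(SSZ, SZ)), SZ)
  [2] add(S(add(Z, mul(SSZ, SZ))), SZ)

Answer: NO — after 2 steps the term is add(S(add(Z, mul(SSZ, SZ))), SZ), not yet normal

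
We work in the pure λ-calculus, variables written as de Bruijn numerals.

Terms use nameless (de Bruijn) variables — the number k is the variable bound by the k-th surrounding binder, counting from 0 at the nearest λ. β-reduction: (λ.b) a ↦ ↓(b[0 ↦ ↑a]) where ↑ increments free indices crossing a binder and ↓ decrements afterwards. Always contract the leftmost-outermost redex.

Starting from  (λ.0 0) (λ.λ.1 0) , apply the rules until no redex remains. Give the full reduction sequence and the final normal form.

  start: (λ.0 0) (λ.λ.1 0)
  [1] (λ.λ.1 0) (λ.λ.1 0)
  [2] λ.(λ.λ.1 0) 0
  [3] λ.λ.1 0

Answer: normal form = λ.λ.1 0  (in 3 steps)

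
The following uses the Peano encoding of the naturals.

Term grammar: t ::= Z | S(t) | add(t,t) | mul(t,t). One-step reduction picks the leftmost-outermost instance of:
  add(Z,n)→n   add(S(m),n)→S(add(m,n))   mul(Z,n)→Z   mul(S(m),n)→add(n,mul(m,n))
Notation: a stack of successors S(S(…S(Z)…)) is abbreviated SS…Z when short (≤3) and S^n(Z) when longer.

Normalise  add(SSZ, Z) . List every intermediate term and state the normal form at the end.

  start: add(SSZ, Z)
  [1] S(add(SZ, Z))
  [2] S(S(add(Z, Z)))
  [3] SSZ

Answer: normal form = SSZ  (in 3 steps)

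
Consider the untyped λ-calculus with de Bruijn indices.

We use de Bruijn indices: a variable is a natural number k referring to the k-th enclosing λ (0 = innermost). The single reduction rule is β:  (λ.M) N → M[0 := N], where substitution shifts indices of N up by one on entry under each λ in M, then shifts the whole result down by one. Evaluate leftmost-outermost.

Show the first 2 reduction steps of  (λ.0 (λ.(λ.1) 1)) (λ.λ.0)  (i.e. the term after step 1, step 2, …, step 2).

Answer: after 2 steps: λ.0

Reduction:
  start: (λ.0 (λ.(λ.1) 1)) (λ.λ.0)
  →1  (λ.λ.0) (λ.(λ.1) (λ.λ.0))
  →2  λ.0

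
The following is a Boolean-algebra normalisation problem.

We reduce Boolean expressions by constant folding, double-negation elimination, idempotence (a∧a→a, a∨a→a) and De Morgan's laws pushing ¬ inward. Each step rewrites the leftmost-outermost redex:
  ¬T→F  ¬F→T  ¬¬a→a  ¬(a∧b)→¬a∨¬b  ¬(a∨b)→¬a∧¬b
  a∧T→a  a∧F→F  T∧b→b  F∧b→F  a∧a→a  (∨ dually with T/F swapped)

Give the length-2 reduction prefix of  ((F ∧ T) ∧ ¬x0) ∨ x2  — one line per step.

Answer: after 2 steps: F ∨ x2

Working:
  start: ((F ∧ T) ∧ ¬x0) ∨ x2
  →1  (F ∧ ¬x0) ∨ x2
  →2  F ∨ x2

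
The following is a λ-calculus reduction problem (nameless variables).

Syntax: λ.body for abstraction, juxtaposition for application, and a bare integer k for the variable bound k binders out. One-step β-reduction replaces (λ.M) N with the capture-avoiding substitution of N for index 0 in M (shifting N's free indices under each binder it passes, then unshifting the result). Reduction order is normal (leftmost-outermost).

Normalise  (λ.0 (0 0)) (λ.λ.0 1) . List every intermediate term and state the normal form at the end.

  start: (λ.0 (0 0)) (λ.λ.0 1)
  [1] (λ.λ.0 1) ((λ.λ.0 1) (λ.λ.0 1))
  [2] λ.0 ((λ.λ.0 1) (λ.λ.0 1))
  [3] λ.0 (λ.0 (λ.λ.0 1))

Answer: normal form = λ.0 (λ.0 (λ.λ.0 1))  (in 3 steps)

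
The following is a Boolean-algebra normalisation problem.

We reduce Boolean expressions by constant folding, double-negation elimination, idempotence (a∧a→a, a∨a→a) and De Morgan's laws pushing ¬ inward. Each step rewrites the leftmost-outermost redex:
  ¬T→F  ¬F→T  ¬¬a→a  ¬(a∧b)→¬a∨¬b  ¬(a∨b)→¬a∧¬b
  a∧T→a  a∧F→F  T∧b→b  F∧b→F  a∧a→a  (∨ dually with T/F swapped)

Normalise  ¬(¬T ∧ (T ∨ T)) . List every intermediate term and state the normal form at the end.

  start: ¬(¬T ∧ (T ∨ T))
  →1  ¬¬T ∨ ¬(T ∨ T)
  →2  T ∨ ¬(T ∨ T)
  →3  T

Answer: normal form = T  (in 3 steps)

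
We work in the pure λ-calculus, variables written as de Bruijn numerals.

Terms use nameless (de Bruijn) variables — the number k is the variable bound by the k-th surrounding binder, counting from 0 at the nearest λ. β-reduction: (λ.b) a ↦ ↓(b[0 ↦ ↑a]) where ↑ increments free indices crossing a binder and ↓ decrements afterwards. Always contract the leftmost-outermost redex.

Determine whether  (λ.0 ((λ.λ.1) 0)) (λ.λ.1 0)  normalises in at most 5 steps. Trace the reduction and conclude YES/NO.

Answer: YES — reaches normal form λ.λ.λ.1 0 in 4 ≤ 5 steps

Working:
  start: (λ.0 ((λ.λ.1) 0)) (λ.λ.1 0)
  [1] (λ.λ.1 0) ((λ.λ.1) (λ.λ.1 0))
  [2] λ.(λ.λ.1) (λ.λ.1 0) 0
  [3] λ.(λ.λ.λ.1 0) 0
  [4] λ.λ.λ.1 0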